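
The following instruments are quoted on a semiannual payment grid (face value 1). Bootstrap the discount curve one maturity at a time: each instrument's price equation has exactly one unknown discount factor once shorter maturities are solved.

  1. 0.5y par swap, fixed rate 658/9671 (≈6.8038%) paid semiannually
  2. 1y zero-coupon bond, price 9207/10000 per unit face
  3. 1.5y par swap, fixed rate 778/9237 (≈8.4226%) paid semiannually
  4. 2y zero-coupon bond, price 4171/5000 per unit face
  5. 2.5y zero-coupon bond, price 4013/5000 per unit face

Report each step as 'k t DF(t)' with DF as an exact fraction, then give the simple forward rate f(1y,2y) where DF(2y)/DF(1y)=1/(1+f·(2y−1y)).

step 1 [0.5y] swap r/2=329/9671: DF=(1 − 329/9671·(0))/(1+329/9671) = 9671/10000 ≈ 0.967100
step 2 [1y] zero: DF = P = 9207/10000 ≈ 0.920700
step 3 [1.5y] swap r/2=389/9237: DF=(1 − 389/9237·(0.967100+0.920700))/(1+389/9237) = 8833/10000 ≈ 0.883300
step 4 [2y] zero: DF = P = 4171/5000 ≈ 0.834200
step 5 [2.5y] zero: DF = P = 4013/5000 ≈ 0.802600

1 1/2 9671/10000
2 1 9207/10000
3 3/2 8833/10000
4 2 4171/5000
5 5/2 4013/5000
f(1y,2y) = ((9207/10000)/(4171/5000) − 1)/(1) = 865/8342 ≈ 10.3692%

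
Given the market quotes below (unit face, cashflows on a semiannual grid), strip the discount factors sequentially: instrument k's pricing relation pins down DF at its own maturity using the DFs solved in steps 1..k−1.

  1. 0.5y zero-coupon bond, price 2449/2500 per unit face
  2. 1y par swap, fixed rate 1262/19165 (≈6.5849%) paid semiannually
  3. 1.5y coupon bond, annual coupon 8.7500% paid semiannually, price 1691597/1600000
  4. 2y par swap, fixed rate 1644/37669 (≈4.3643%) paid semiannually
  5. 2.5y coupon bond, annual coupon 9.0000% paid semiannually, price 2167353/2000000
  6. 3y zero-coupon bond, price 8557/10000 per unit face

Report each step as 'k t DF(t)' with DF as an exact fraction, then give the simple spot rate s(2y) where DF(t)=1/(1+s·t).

step 1 [0.5y] zero: DF = P = 2449/2500 ≈ 0.979600
step 2 [1y] swap r/2=631/19165: DF=(1 − 631/19165·(0.979600))/(1+631/19165) = 9369/10000 ≈ 0.936900
step 3 [1.5y] bond c/2=7/160: DF=(1691597/1600000 − 7/160·(0.979600+0.936900))/(1+7/160) = 4663/5000 ≈ 0.932600
step 4 [2y] swap r/2=822/37669: DF=(1 − 822/37669·(0.979600+0.936900+0.932600))/(1+822/37669) = 4589/5000 ≈ 0.917800
step 5 [2.5y] bond c/2=9/200: DF=(2167353/2000000 − 9/200·(0.979600+0.936900+0.932600+0.917800))/(1+9/200) = 2187/2500 ≈ 0.874800
step 6 [3y] zero: DF = P = 8557/10000 ≈ 0.855700

1 1/2 2449/2500
2 1 9369/10000
3 3/2 4663/5000
4 2 4589/5000
5 5/2 2187/2500
6 3 8557/10000
s(2y) = (1/(4589/5000) − 1)/(2) = 411/9178 ≈ 4.4781%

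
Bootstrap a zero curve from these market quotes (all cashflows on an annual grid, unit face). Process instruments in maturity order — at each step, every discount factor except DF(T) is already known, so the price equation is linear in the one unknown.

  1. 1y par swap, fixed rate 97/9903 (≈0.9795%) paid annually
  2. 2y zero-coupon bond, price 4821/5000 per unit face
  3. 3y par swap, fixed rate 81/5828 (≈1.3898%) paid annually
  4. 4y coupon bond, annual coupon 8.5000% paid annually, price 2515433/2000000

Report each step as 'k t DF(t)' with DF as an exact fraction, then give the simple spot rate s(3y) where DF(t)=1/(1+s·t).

step 1 [1y] swap r/1=97/9903: DF=(1 − 97/9903·(0))/(1+97/9903) = 9903/10000 ≈ 0.990300
step 2 [2y] zero: DF = P = 4821/5000 ≈ 0.964200
step 3 [3y] swap r/1=81/5828: DF=(1 − 81/5828·(0.990300+0.964200))/(1+81/5828) = 1919/2000 ≈ 0.959500
step 4 [4y] bond c/1=17/200: DF=(2515433/2000000 − 17/200·(0.990300+0.964200+0.959500))/(1+17/200) = 9309/10000 ≈ 0.930900

1 1 9903/10000
2 2 4821/5000
3 3 1919/2000
4 4 9309/10000
s(3y) = (1/(1919/2000) − 1)/(3) = 27/1919 ≈ 1.4070%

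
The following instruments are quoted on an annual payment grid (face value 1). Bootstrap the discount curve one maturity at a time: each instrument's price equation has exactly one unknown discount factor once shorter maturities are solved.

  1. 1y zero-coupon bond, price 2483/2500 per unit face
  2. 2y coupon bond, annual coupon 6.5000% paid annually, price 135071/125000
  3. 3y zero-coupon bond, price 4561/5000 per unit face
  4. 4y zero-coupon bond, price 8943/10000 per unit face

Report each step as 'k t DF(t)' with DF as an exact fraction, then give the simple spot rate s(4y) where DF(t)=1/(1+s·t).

1 1 2483/2500
2 2 477/500
3 3 4561/5000
4 4 8943/10000
s(4y) = (1/(8943/10000) − 1)/(4) = 1057/35772 ≈ 2.9548%

step 1 [1y] zero: DF = P = 2483/2500 ≈ 0.993200
step 2 [2y] bond c/1=13/200: DF=(135071/125000 − 13/200·(0.993200))/(1+13/200) = 477/500 ≈ 0.954000
step 3 [3y] zero: DF = P = 4561/5000 ≈ 0.912200
step 4 [4y] zero: DF = P = 8943/10000 ≈ 0.894300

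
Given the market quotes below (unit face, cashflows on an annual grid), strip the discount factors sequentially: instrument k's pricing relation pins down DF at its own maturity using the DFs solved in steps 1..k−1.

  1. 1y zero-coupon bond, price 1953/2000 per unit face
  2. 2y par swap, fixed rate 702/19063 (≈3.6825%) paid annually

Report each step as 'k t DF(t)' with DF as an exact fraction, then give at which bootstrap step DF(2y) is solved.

step 1 [1y] zero: DF = P = 1953/2000 ≈ 0.976500
step 2 [2y] swap r/1=702/19063: DF=(1 − 702/19063·(0.976500))/(1+702/19063) = 4649/5000 ≈ 0.929800

1 1 1953/2000
2 2 4649/5000
DF(2y) is solved at step 2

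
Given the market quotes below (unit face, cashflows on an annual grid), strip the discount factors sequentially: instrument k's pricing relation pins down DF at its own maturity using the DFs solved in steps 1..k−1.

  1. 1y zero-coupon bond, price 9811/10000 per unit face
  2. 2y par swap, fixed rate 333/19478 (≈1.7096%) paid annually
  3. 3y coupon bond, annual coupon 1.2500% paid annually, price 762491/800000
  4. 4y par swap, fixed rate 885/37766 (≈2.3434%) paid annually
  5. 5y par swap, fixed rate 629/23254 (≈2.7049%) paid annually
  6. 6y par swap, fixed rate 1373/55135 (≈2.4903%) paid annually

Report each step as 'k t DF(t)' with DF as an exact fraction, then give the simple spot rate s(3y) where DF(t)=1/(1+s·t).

1 1 9811/10000
2 2 9667/10000
3 3 9173/10000
4 4 1823/2000
5 5 4371/5000
6 6 8627/10000
s(3y) = (1/(9173/10000) − 1)/(3) = 827/27519 ≈ 3.0052%

step 1 [1y] zero: DF = P = 9811/10000 ≈ 0.981100
step 2 [2y] swap r/1=333/19478: DF=(1 − 333/19478·(0.981100))/(1+333/19478) = 9667/10000 ≈ 0.966700
step 3 [3y] bond c/1=1/80: DF=(762491/800000 − 1/80·(0.981100+0.966700))/(1+1/80) = 9173/10000 ≈ 0.917300
step 4 [4y] swap r/1=885/37766: DF=(1 − 885/37766·(0.981100+0.966700+0.917300))/(1+885/37766) = 1823/2000 ≈ 0.911500
step 5 [5y] swap r/1=629/23254: DF=(1 − 629/23254·(0.981100+0.966700+0.917300+0.911500))/(1+629/23254) = 4371/5000 ≈ 0.874200
step 6 [6y] swap r/1=1373/55135: DF=(1 − 1373/55135·(0.981100+0.966700+0.917300+0.911500+0.874200))/(1+1373/55135) = 8627/10000 ≈ 0.862700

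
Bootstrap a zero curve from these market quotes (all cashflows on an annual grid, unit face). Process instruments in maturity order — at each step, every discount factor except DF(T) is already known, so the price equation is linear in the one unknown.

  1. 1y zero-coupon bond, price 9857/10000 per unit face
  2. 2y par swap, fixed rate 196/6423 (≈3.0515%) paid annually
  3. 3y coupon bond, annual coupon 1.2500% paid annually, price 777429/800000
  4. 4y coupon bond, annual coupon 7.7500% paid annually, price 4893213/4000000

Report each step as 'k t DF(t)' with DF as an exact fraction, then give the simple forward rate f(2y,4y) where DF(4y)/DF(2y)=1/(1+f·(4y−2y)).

1 1 9857/10000
2 2 2353/2500
3 3 117/125
4 4 4647/5000
f(2y,4y) = ((2353/2500)/(4647/5000) − 1)/(2) = 59/9294 ≈ 0.6348%

step 1 [1y] zero: DF = P = 9857/10000 ≈ 0.985700
step 2 [2y] swap r/1=196/6423: DF=(1 − 196/6423·(0.985700))/(1+196/6423) = 2353/2500 ≈ 0.941200
step 3 [3y] bond c/1=1/80: DF=(777429/800000 − 1/80·(0.985700+0.941200))/(1+1/80) = 117/125 ≈ 0.936000
step 4 [4y] bond c/1=31/400: DF=(4893213/4000000 − 31/400·(0.985700+0.941200+0.936000))/(1+31/400) = 4647/5000 ≈ 0.929400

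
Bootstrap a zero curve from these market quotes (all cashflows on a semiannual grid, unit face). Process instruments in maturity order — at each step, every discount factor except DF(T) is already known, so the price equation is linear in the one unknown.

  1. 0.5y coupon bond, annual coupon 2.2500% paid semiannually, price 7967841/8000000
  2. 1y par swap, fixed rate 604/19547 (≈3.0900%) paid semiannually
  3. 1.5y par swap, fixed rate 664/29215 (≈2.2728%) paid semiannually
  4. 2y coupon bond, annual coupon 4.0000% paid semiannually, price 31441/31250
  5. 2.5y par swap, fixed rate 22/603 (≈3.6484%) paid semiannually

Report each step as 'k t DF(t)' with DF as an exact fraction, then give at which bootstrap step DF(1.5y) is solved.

1 1/2 9849/10000
2 1 4849/5000
3 3/2 2417/2500
4 2 9291/10000
5 5/2 9131/10000
DF(1.5y) is solved at step 3

step 1 [0.5y] bond c/2=9/800: DF=(7967841/8000000 − 9/800·(0))/(1+9/800) = 9849/10000 ≈ 0.984900
step 2 [1y] swap r/2=302/19547: DF=(1 − 302/19547·(0.984900))/(1+302/19547) = 4849/5000 ≈ 0.969800
step 3 [1.5y] swap r/2=332/29215: DF=(1 − 332/29215·(0.984900+0.969800))/(1+332/29215) = 2417/2500 ≈ 0.966800
step 4 [2y] bond c/2=1/50: DF=(31441/31250 − 1/50·(0.984900+0.969800+0.966800))/(1+1/50) = 9291/10000 ≈ 0.929100
step 5 [2.5y] swap r/2=11/603: DF=(1 − 11/603·(0.984900+0.969800+0.966800+0.929100))/(1+11/603) = 9131/10000 ≈ 0.913100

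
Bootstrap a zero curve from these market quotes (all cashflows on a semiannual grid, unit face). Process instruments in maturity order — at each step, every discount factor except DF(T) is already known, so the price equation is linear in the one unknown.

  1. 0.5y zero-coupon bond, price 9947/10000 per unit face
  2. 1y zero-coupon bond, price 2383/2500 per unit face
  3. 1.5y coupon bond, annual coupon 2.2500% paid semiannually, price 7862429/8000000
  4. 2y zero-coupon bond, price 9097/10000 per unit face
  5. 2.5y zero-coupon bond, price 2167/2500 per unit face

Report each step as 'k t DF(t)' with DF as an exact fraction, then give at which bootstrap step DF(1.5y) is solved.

1 1/2 9947/10000
2 1 2383/2500
3 3/2 4751/5000
4 2 9097/10000
5 5/2 2167/2500
DF(1.5y) is solved at step 3

step 1 [0.5y] zero: DF = P = 9947/10000 ≈ 0.994700
step 2 [1y] zero: DF = P = 2383/2500 ≈ 0.953200
step 3 [1.5y] bond c/2=9/800: DF=(7862429/8000000 − 9/800·(0.994700+0.953200))/(1+9/800) = 4751/5000 ≈ 0.950200
step 4 [2y] zero: DF = P = 9097/10000 ≈ 0.909700
step 5 [2.5y] zero: DF = P = 2167/2500 ≈ 0.866800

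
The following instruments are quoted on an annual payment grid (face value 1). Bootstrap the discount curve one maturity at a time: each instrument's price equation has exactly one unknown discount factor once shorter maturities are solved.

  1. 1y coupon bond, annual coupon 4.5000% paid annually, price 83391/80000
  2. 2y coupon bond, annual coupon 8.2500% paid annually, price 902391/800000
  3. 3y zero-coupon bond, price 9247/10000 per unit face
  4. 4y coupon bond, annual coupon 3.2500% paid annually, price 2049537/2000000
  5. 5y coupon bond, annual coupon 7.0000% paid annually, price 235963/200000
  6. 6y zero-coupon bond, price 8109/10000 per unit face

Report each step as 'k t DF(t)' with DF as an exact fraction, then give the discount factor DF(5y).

1 1 399/400
2 2 483/500
3 3 9247/10000
4 4 1127/1250
5 5 8547/10000
6 6 8109/10000
DF(5y) = 8547/10000 ≈ 0.854700

step 1 [1y] bond c/1=9/200: DF=(83391/80000 − 9/200·(0))/(1+9/200) = 399/400 ≈ 0.997500
step 2 [2y] bond c/1=33/400: DF=(902391/800000 − 33/400·(0.997500))/(1+33/400) = 483/500 ≈ 0.966000
step 3 [3y] zero: DF = P = 9247/10000 ≈ 0.924700
step 4 [4y] bond c/1=13/400: DF=(2049537/2000000 − 13/400·(0.997500+0.966000+0.924700))/(1+13/400) = 1127/1250 ≈ 0.901600
step 5 [5y] bond c/1=7/100: DF=(235963/200000 − 7/100·(0.997500+0.966000+0.924700+0.901600))/(1+7/100) = 8547/10000 ≈ 0.854700
step 6 [6y] zero: DF = P = 8109/10000 ≈ 0.810900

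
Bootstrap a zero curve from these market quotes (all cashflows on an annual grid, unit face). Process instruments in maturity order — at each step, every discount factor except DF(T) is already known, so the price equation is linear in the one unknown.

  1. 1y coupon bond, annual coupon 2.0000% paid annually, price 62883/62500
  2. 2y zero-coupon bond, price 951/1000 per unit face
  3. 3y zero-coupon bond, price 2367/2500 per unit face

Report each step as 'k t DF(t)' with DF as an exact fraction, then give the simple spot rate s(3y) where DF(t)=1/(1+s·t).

1 1 1233/1250
2 2 951/1000
3 3 2367/2500
s(3y) = (1/(2367/2500) − 1)/(3) = 133/7101 ≈ 1.8730%

step 1 [1y] bond c/1=1/50: DF=(62883/62500 − 1/50·(0))/(1+1/50) = 1233/1250 ≈ 0.986400
step 2 [2y] zero: DF = P = 951/1000 ≈ 0.951000
step 3 [3y] zero: DF = P = 2367/2500 ≈ 0.946800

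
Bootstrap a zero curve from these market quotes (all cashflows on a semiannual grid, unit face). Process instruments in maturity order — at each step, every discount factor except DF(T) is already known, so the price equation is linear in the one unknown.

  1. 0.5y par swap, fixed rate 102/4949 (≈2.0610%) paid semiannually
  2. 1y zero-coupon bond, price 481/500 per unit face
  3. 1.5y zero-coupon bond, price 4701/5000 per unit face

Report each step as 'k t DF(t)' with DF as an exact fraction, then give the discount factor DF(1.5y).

step 1 [0.5y] swap r/2=51/4949: DF=(1 − 51/4949·(0))/(1+51/4949) = 4949/5000 ≈ 0.989800
step 2 [1y] zero: DF = P = 481/500 ≈ 0.962000
step 3 [1.5y] zero: DF = P = 4701/5000 ≈ 0.940200

1 1/2 4949/5000
2 1 481/500
3 3/2 4701/5000
DF(1.5y) = 4701/5000 ≈ 0.940200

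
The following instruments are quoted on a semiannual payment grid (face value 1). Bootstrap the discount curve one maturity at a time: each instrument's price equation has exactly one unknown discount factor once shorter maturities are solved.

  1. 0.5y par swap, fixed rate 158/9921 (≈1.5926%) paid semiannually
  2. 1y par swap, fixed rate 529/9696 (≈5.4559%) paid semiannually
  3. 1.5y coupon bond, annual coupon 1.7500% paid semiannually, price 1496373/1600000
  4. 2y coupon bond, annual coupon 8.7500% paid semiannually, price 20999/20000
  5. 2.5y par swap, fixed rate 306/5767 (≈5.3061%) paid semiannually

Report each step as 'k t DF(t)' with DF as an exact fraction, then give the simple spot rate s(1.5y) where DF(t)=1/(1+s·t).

step 1 [0.5y] swap r/2=79/9921: DF=(1 − 79/9921·(0))/(1+79/9921) = 9921/10000 ≈ 0.992100
step 2 [1y] swap r/2=529/19392: DF=(1 − 529/19392·(0.992100))/(1+529/19392) = 9471/10000 ≈ 0.947100
step 3 [1.5y] bond c/2=7/800: DF=(1496373/1600000 − 7/800·(0.992100+0.947100))/(1+7/800) = 9103/10000 ≈ 0.910300
step 4 [2y] bond c/2=7/160: DF=(20999/20000 − 7/160·(0.992100+0.947100+0.910300))/(1+7/160) = 1773/2000 ≈ 0.886500
step 5 [2.5y] swap r/2=153/5767: DF=(1 − 153/5767·(0.992100+0.947100+0.910300+0.886500))/(1+153/5767) = 1097/1250 ≈ 0.877600

1 1/2 9921/10000
2 1 9471/10000
3 3/2 9103/10000
4 2 1773/2000
5 5/2 1097/1250
s(1.5y) = (1/(9103/10000) − 1)/(3/2) = 598/9103 ≈ 6.5693%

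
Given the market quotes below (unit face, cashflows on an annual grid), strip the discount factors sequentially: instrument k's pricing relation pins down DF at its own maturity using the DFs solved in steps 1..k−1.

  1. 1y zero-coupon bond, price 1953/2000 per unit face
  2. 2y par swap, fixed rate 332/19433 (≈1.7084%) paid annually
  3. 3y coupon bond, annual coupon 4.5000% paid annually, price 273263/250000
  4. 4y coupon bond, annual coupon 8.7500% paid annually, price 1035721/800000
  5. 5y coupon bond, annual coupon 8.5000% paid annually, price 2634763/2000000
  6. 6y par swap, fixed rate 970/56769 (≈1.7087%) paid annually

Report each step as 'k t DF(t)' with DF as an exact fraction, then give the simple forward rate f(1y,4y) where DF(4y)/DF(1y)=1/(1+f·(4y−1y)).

1 1 1953/2000
2 2 2417/2500
3 3 9623/10000
4 4 9567/10000
5 5 2279/2500
6 6 903/1000
f(1y,4y) = ((1953/2000)/(9567/10000) − 1)/(3) = 22/3189 ≈ 0.6899%

step 1 [1y] zero: DF = P = 1953/2000 ≈ 0.976500
step 2 [2y] swap r/1=332/19433: DF=(1 − 332/19433·(0.976500))/(1+332/19433) = 2417/2500 ≈ 0.966800
step 3 [3y] bond c/1=9/200: DF=(273263/250000 − 9/200·(0.976500+0.966800))/(1+9/200) = 9623/10000 ≈ 0.962300
step 4 [4y] bond c/1=7/80: DF=(1035721/800000 − 7/80·(0.976500+0.966800+0.962300))/(1+7/80) = 9567/10000 ≈ 0.956700
step 5 [5y] bond c/1=17/200: DF=(2634763/2000000 − 17/200·(0.976500+0.966800+0.962300+0.956700))/(1+17/200) = 2279/2500 ≈ 0.911600
step 6 [6y] swap r/1=970/56769: DF=(1 − 970/56769·(0.976500+0.966800+0.962300+0.956700+0.911600))/(1+970/56769) = 903/1000 ≈ 0.903000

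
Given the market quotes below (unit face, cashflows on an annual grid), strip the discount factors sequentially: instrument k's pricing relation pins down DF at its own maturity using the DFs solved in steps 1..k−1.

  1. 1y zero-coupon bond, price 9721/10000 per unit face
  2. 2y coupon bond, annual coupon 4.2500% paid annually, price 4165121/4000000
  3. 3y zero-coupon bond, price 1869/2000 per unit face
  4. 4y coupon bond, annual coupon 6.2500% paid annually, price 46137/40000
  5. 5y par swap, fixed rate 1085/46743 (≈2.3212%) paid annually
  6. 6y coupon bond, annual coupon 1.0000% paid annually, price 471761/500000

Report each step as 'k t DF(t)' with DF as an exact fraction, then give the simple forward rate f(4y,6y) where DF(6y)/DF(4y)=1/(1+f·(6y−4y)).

step 1 [1y] zero: DF = P = 9721/10000 ≈ 0.972100
step 2 [2y] bond c/1=17/400: DF=(4165121/4000000 − 17/400·(0.972100))/(1+17/400) = 1199/1250 ≈ 0.959200
step 3 [3y] zero: DF = P = 1869/2000 ≈ 0.934500
step 4 [4y] bond c/1=1/16: DF=(46137/40000 − 1/16·(0.972100+0.959200+0.934500))/(1+1/16) = 917/1000 ≈ 0.917000
step 5 [5y] swap r/1=1085/46743: DF=(1 − 1085/46743·(0.972100+0.959200+0.934500+0.917000))/(1+1085/46743) = 1783/2000 ≈ 0.891500
step 6 [6y] bond c/1=1/100: DF=(471761/500000 − 1/100·(0.972100+0.959200+0.934500+0.917000+0.891500))/(1+1/100) = 8879/10000 ≈ 0.887900

1 1 9721/10000
2 2 1199/1250
3 3 1869/2000
4 4 917/1000
5 5 1783/2000
6 6 8879/10000
f(4y,6y) = ((917/1000)/(8879/10000) − 1)/(2) = 291/17758 ≈ 1.6387%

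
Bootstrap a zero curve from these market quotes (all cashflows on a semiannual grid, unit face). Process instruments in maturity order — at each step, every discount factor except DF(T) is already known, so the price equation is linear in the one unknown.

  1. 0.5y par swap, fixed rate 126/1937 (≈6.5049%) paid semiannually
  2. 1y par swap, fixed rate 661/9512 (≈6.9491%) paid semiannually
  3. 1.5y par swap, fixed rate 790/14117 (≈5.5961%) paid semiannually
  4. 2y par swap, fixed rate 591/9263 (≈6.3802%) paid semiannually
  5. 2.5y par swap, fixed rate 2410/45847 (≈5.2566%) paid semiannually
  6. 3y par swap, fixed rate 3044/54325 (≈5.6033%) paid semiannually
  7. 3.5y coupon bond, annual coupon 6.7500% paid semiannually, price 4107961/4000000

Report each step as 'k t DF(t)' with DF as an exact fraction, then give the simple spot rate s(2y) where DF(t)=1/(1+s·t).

1 1/2 1937/2000
2 1 9339/10000
3 3/2 921/1000
4 2 4409/5000
5 5/2 1759/2000
6 3 4239/5000
7 7/2 8161/10000
s(2y) = (1/(4409/5000) − 1)/(2) = 591/8818 ≈ 6.7022%

step 1 [0.5y] swap r/2=63/1937: DF=(1 − 63/1937·(0))/(1+63/1937) = 1937/2000 ≈ 0.968500
step 2 [1y] swap r/2=661/19024: DF=(1 − 661/19024·(0.968500))/(1+661/19024) = 9339/10000 ≈ 0.933900
step 3 [1.5y] swap r/2=395/14117: DF=(1 − 395/14117·(0.968500+0.933900))/(1+395/14117) = 921/1000 ≈ 0.921000
step 4 [2y] swap r/2=591/18526: DF=(1 − 591/18526·(0.968500+0.933900+0.921000))/(1+591/18526) = 4409/5000 ≈ 0.881800
step 5 [2.5y] swap r/2=1205/45847: DF=(1 − 1205/45847·(0.968500+0.933900+0.921000+0.881800))/(1+1205/45847) = 1759/2000 ≈ 0.879500
step 6 [3y] swap r/2=1522/54325: DF=(1 − 1522/54325·(0.968500+0.933900+0.921000+0.881800+0.879500))/(1+1522/54325) = 4239/5000 ≈ 0.847800
step 7 [3.5y] bond c/2=27/800: DF=(4107961/4000000 − 27/800·(0.968500+0.933900+0.921000+0.881800+0.879500+0.847800))/(1+27/800) = 8161/10000 ≈ 0.816100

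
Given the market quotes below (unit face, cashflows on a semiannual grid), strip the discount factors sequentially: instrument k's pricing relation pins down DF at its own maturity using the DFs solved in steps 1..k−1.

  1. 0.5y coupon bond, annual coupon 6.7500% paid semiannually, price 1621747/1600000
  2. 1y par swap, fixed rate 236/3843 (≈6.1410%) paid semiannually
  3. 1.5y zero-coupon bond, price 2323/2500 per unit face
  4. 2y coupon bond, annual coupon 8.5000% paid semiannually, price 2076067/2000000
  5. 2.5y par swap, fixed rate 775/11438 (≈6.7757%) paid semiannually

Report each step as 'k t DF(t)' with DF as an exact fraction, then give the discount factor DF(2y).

1 1/2 1961/2000
2 1 941/1000
3 3/2 2323/2500
4 2 1759/2000
5 5/2 169/200
DF(2y) = 1759/2000 ≈ 0.879500

step 1 [0.5y] bond c/2=27/800: DF=(1621747/1600000 − 27/800·(0))/(1+27/800) = 1961/2000 ≈ 0.980500
step 2 [1y] swap r/2=118/3843: DF=(1 − 118/3843·(0.980500))/(1+118/3843) = 941/1000 ≈ 0.941000
step 3 [1.5y] zero: DF = P = 2323/2500 ≈ 0.929200
step 4 [2y] bond c/2=17/400: DF=(2076067/2000000 − 17/400·(0.980500+0.941000+0.929200))/(1+17/400) = 1759/2000 ≈ 0.879500
step 5 [2.5y] swap r/2=775/22876: DF=(1 − 775/22876·(0.980500+0.941000+0.929200+0.879500))/(1+775/22876) = 169/200 ≈ 0.845000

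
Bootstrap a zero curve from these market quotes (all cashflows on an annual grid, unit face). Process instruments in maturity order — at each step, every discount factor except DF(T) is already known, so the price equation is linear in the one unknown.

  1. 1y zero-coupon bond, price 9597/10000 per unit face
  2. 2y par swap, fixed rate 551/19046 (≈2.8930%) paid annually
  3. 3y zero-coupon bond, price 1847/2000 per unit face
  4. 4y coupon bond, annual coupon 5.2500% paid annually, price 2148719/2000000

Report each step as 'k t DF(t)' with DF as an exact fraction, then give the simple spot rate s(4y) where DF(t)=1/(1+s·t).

1 1 9597/10000
2 2 9449/10000
3 3 1847/2000
4 4 8797/10000
s(4y) = (1/(8797/10000) − 1)/(4) = 1203/35188 ≈ 3.4188%

step 1 [1y] zero: DF = P = 9597/10000 ≈ 0.959700
step 2 [2y] swap r/1=551/19046: DF=(1 − 551/19046·(0.959700))/(1+551/19046) = 9449/10000 ≈ 0.944900
step 3 [3y] zero: DF = P = 1847/2000 ≈ 0.923500
step 4 [4y] bond c/1=21/400: DF=(2148719/2000000 − 21/400·(0.959700+0.944900+0.923500))/(1+21/400) = 8797/10000 ≈ 0.879700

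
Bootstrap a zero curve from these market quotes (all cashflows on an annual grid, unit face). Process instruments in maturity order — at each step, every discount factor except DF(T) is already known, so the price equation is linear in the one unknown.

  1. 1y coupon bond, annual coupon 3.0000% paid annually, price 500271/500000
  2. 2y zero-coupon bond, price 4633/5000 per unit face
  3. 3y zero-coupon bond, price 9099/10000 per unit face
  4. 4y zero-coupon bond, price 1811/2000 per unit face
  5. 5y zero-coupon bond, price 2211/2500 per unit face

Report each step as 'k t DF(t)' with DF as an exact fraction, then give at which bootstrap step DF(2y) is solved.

step 1 [1y] bond c/1=3/100: DF=(500271/500000 − 3/100·(0))/(1+3/100) = 4857/5000 ≈ 0.971400
step 2 [2y] zero: DF = P = 4633/5000 ≈ 0.926600
step 3 [3y] zero: DF = P = 9099/10000 ≈ 0.909900
step 4 [4y] zero: DF = P = 1811/2000 ≈ 0.905500
step 5 [5y] zero: DF = P = 2211/2500 ≈ 0.884400

1 1 4857/5000
2 2 4633/5000
3 3 9099/10000
4 4 1811/2000
5 5 2211/2500
DF(2y) is solved at step 2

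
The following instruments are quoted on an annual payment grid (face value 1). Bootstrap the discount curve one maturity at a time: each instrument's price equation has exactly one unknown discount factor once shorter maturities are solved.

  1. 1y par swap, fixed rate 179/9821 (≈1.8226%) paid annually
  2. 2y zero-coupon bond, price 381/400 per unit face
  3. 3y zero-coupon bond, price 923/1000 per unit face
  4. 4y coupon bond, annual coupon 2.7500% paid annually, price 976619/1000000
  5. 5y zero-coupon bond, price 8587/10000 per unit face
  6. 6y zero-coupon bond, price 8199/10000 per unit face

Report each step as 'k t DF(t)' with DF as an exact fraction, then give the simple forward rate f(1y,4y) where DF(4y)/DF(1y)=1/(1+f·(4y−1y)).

step 1 [1y] swap r/1=179/9821: DF=(1 − 179/9821·(0))/(1+179/9821) = 9821/10000 ≈ 0.982100
step 2 [2y] zero: DF = P = 381/400 ≈ 0.952500
step 3 [3y] zero: DF = P = 923/1000 ≈ 0.923000
step 4 [4y] bond c/1=11/400: DF=(976619/1000000 − 11/400·(0.982100+0.952500+0.923000))/(1+11/400) = 437/500 ≈ 0.874000
step 5 [5y] zero: DF = P = 8587/10000 ≈ 0.858700
step 6 [6y] zero: DF = P = 8199/10000 ≈ 0.819900

1 1 9821/10000
2 2 381/400
3 3 923/1000
4 4 437/500
5 5 8587/10000
6 6 8199/10000
f(1y,4y) = ((9821/10000)/(437/500) − 1)/(3) = 47/1140 ≈ 4.1228%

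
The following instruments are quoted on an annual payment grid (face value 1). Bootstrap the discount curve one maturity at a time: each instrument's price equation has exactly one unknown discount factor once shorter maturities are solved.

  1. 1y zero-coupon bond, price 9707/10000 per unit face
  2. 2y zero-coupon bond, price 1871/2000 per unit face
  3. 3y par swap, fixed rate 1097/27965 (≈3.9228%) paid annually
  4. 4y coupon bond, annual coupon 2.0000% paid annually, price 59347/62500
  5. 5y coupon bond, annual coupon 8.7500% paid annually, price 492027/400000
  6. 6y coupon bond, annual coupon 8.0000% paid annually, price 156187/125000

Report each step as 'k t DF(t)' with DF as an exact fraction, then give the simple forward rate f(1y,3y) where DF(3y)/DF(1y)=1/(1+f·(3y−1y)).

step 1 [1y] zero: DF = P = 9707/10000 ≈ 0.970700
step 2 [2y] zero: DF = P = 1871/2000 ≈ 0.935500
step 3 [3y] swap r/1=1097/27965: DF=(1 − 1097/27965·(0.970700+0.935500))/(1+1097/27965) = 8903/10000 ≈ 0.890300
step 4 [4y] bond c/1=1/50: DF=(59347/62500 − 1/50·(0.970700+0.935500+0.890300))/(1+1/50) = 8761/10000 ≈ 0.876100
step 5 [5y] bond c/1=7/80: DF=(492027/400000 − 7/80·(0.970700+0.935500+0.890300+0.876100))/(1+7/80) = 2089/2500 ≈ 0.835600
step 6 [6y] bond c/1=2/25: DF=(156187/125000 − 2/25·(0.970700+0.935500+0.890300+0.876100+0.835600))/(1+2/25) = 823/1000 ≈ 0.823000

1 1 9707/10000
2 2 1871/2000
3 3 8903/10000
4 4 8761/10000
5 5 2089/2500
6 6 823/1000
f(1y,3y) = ((9707/10000)/(8903/10000) − 1)/(2) = 402/8903 ≈ 4.5153%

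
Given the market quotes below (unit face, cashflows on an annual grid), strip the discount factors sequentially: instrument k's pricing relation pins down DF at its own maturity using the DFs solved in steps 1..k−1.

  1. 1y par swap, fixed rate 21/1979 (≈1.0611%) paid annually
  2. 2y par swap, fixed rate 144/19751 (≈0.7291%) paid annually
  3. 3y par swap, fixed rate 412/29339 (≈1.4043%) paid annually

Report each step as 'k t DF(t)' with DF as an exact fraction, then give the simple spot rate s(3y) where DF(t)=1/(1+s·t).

1 1 1979/2000
2 2 616/625
3 3 2397/2500
s(3y) = (1/(2397/2500) − 1)/(3) = 103/7191 ≈ 1.4323%

step 1 [1y] swap r/1=21/1979: DF=(1 − 21/1979·(0))/(1+21/1979) = 1979/2000 ≈ 0.989500
step 2 [2y] swap r/1=144/19751: DF=(1 − 144/19751·(0.989500))/(1+144/19751) = 616/625 ≈ 0.985600
step 3 [3y] swap r/1=412/29339: DF=(1 − 412/29339·(0.989500+0.985600))/(1+412/29339) = 2397/2500 ≈ 0.958800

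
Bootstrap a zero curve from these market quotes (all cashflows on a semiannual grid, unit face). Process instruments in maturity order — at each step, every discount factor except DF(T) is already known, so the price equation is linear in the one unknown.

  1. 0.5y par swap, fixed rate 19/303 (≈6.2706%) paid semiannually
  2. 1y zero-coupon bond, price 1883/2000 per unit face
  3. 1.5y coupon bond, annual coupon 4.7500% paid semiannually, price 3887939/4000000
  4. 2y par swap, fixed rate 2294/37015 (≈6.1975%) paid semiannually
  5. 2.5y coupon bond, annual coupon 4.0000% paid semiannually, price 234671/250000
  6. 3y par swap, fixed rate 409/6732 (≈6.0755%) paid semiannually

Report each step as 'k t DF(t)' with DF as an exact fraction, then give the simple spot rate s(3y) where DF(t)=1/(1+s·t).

step 1 [0.5y] swap r/2=19/606: DF=(1 − 19/606·(0))/(1+19/606) = 606/625 ≈ 0.969600
step 2 [1y] zero: DF = P = 1883/2000 ≈ 0.941500
step 3 [1.5y] bond c/2=19/800: DF=(3887939/4000000 − 19/800·(0.969600+0.941500))/(1+19/800) = 9051/10000 ≈ 0.905100
step 4 [2y] swap r/2=1147/37015: DF=(1 − 1147/37015·(0.969600+0.941500+0.905100))/(1+1147/37015) = 8853/10000 ≈ 0.885300
step 5 [2.5y] bond c/2=1/50: DF=(234671/250000 − 1/50·(0.969600+0.941500+0.905100+0.885300))/(1+1/50) = 8477/10000 ≈ 0.847700
step 6 [3y] swap r/2=409/13464: DF=(1 − 409/13464·(0.969600+0.941500+0.905100+0.885300+0.847700))/(1+409/13464) = 2091/2500 ≈ 0.836400

1 1/2 606/625
2 1 1883/2000
3 3/2 9051/10000
4 2 8853/10000
5 5/2 8477/10000
6 3 2091/2500
s(3y) = (1/(2091/2500) − 1)/(3) = 409/6273 ≈ 6.5200%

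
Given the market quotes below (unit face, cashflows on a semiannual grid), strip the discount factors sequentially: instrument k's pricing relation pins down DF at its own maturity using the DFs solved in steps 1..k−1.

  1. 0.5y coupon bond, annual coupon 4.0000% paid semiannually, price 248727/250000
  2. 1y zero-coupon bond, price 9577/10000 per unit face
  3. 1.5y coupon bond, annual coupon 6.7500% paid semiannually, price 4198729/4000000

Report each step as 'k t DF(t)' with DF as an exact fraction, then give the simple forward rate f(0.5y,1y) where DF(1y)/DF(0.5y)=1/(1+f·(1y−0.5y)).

step 1 [0.5y] bond c/2=1/50: DF=(248727/250000 − 1/50·(0))/(1+1/50) = 4877/5000 ≈ 0.975400
step 2 [1y] zero: DF = P = 9577/10000 ≈ 0.957700
step 3 [1.5y] bond c/2=27/800: DF=(4198729/4000000 − 27/800·(0.975400+0.957700))/(1+27/800) = 9523/10000 ≈ 0.952300

1 1/2 4877/5000
2 1 9577/10000
3 3/2 9523/10000
f(0.5y,1y) = ((4877/5000)/(9577/10000) − 1)/(1/2) = 354/9577 ≈ 3.6964%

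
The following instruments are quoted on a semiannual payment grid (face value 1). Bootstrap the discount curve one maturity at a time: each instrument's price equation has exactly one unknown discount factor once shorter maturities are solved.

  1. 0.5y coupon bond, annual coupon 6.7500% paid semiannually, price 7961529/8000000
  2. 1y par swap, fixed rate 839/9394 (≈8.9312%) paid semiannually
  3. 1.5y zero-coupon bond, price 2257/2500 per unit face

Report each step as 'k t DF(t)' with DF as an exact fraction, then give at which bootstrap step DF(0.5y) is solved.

step 1 [0.5y] bond c/2=27/800: DF=(7961529/8000000 − 27/800·(0))/(1+27/800) = 9627/10000 ≈ 0.962700
step 2 [1y] swap r/2=839/18788: DF=(1 − 839/18788·(0.962700))/(1+839/18788) = 9161/10000 ≈ 0.916100
step 3 [1.5y] zero: DF = P = 2257/2500 ≈ 0.902800

1 1/2 9627/10000
2 1 9161/10000
3 3/2 2257/2500
DF(0.5y) is solved at step 1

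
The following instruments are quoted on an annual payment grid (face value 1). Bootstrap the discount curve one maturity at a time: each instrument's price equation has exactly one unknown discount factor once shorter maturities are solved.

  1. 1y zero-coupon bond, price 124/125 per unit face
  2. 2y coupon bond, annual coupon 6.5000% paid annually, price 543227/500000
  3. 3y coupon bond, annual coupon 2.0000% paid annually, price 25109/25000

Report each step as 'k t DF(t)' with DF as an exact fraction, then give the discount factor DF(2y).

step 1 [1y] zero: DF = P = 124/125 ≈ 0.992000
step 2 [2y] bond c/1=13/200: DF=(543227/500000 − 13/200·(0.992000))/(1+13/200) = 2399/2500 ≈ 0.959600
step 3 [3y] bond c/1=1/50: DF=(25109/25000 − 1/50·(0.992000+0.959600))/(1+1/50) = 1183/1250 ≈ 0.946400

1 1 124/125
2 2 2399/2500
3 3 1183/1250
DF(2y) = 2399/2500 ≈ 0.959600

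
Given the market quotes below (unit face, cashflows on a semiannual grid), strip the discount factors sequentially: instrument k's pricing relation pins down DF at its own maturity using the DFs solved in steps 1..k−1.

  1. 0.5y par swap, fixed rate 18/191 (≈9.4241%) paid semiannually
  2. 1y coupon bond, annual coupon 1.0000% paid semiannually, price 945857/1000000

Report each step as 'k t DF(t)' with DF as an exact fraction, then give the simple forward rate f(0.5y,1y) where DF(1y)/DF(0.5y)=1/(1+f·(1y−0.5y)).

1 1/2 191/200
2 1 2341/2500
f(0.5y,1y) = ((191/200)/(2341/2500) − 1)/(1/2) = 93/2341 ≈ 3.9727%

step 1 [0.5y] swap r/2=9/191: DF=(1 − 9/191·(0))/(1+9/191) = 191/200 ≈ 0.955000
step 2 [1y] bond c/2=1/200: DF=(945857/1000000 − 1/200·(0.955000))/(1+1/200) = 2341/2500 ≈ 0.936400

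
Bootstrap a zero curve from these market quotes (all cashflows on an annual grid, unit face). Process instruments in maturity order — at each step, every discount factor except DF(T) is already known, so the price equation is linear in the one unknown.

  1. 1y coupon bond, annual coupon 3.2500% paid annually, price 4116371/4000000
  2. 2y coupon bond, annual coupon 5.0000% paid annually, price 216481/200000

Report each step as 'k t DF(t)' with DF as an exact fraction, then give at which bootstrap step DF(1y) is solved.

1 1 9967/10000
2 2 4917/5000
DF(1y) is solved at step 1

step 1 [1y] bond c/1=13/400: DF=(4116371/4000000 − 13/400·(0))/(1+13/400) = 9967/10000 ≈ 0.996700
step 2 [2y] bond c/1=1/20: DF=(216481/200000 − 1/20·(0.996700))/(1+1/20) = 4917/5000 ≈ 0.983400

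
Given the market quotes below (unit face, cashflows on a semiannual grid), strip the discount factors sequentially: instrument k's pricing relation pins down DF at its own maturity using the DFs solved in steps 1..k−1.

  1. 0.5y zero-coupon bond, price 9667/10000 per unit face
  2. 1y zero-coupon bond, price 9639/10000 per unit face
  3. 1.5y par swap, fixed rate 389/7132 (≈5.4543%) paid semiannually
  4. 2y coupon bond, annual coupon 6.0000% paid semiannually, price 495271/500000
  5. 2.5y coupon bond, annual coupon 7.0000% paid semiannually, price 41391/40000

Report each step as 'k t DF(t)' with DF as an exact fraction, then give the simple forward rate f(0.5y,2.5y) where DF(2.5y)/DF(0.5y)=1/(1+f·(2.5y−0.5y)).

step 1 [0.5y] zero: DF = P = 9667/10000 ≈ 0.966700
step 2 [1y] zero: DF = P = 9639/10000 ≈ 0.963900
step 3 [1.5y] swap r/2=389/14264: DF=(1 − 389/14264·(0.966700+0.963900))/(1+389/14264) = 4611/5000 ≈ 0.922200
step 4 [2y] bond c/2=3/100: DF=(495271/500000 − 3/100·(0.966700+0.963900+0.922200))/(1+3/100) = 4393/5000 ≈ 0.878600
step 5 [2.5y] bond c/2=7/200: DF=(41391/40000 − 7/200·(0.966700+0.963900+0.922200+0.878600))/(1+7/200) = 546/625 ≈ 0.873600

1 1/2 9667/10000
2 1 9639/10000
3 3/2 4611/5000
4 2 4393/5000
5 5/2 546/625
f(0.5y,2.5y) = ((9667/10000)/(546/625) − 1)/(2) = 133/2496 ≈ 5.3285%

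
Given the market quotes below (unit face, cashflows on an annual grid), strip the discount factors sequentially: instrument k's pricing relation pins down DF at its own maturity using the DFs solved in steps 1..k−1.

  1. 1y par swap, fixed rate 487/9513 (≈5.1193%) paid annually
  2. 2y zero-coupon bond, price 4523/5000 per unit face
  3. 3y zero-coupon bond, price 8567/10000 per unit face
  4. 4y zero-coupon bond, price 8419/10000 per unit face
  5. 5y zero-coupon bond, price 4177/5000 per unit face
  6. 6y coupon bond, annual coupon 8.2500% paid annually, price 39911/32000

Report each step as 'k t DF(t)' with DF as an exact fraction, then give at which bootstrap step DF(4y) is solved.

step 1 [1y] swap r/1=487/9513: DF=(1 − 487/9513·(0))/(1+487/9513) = 9513/10000 ≈ 0.951300
step 2 [2y] zero: DF = P = 4523/5000 ≈ 0.904600
step 3 [3y] zero: DF = P = 8567/10000 ≈ 0.856700
step 4 [4y] zero: DF = P = 8419/10000 ≈ 0.841900
step 5 [5y] zero: DF = P = 4177/5000 ≈ 0.835400
step 6 [6y] bond c/1=33/400: DF=(39911/32000 − 33/400·(0.951300+0.904600+0.856700+0.841900+0.835400))/(1+33/400) = 511/625 ≈ 0.817600

1 1 9513/10000
2 2 4523/5000
3 3 8567/10000
4 4 8419/10000
5 5 4177/5000
6 6 511/625
DF(4y) is solved at step 4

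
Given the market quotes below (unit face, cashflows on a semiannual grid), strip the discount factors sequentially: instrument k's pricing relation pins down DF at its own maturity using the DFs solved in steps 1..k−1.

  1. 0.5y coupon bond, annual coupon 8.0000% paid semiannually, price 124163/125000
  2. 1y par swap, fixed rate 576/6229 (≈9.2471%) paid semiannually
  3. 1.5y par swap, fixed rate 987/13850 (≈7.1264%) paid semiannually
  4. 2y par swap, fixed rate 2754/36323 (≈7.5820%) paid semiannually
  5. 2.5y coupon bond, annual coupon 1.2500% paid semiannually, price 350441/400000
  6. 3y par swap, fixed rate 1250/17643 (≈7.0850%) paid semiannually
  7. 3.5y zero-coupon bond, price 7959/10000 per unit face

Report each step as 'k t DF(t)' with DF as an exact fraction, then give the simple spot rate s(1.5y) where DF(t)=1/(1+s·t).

1 1/2 9551/10000
2 1 571/625
3 3/2 9013/10000
4 2 8623/10000
5 5/2 8481/10000
6 3 13/16
7 7/2 7959/10000
s(1.5y) = (1/(9013/10000) − 1)/(3/2) = 658/9013 ≈ 7.3006%

step 1 [0.5y] bond c/2=1/25: DF=(124163/125000 − 1/25·(0))/(1+1/25) = 9551/10000 ≈ 0.955100
step 2 [1y] swap r/2=288/6229: DF=(1 − 288/6229·(0.955100))/(1+288/6229) = 571/625 ≈ 0.913600
step 3 [1.5y] swap r/2=987/27700: DF=(1 − 987/27700·(0.955100+0.913600))/(1+987/27700) = 9013/10000 ≈ 0.901300
step 4 [2y] swap r/2=1377/36323: DF=(1 − 1377/36323·(0.955100+0.913600+0.901300))/(1+1377/36323) = 8623/10000 ≈ 0.862300
step 5 [2.5y] bond c/2=1/160: DF=(350441/400000 − 1/160·(0.955100+0.913600+0.901300+0.862300))/(1+1/160) = 8481/10000 ≈ 0.848100
step 6 [3y] swap r/2=625/17643: DF=(1 − 625/17643·(0.955100+0.913600+0.901300+0.862300+0.848100))/(1+625/17643) = 13/16 ≈ 0.812500
step 7 [3.5y] zero: DF = P = 7959/10000 ≈ 0.795900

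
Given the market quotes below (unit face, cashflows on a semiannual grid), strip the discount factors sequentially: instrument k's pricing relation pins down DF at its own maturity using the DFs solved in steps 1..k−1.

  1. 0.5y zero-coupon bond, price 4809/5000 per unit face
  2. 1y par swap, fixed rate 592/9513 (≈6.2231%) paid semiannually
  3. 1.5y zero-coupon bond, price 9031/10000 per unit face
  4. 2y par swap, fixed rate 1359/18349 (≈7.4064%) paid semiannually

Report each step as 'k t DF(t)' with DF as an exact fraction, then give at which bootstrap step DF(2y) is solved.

1 1/2 4809/5000
2 1 588/625
3 3/2 9031/10000
4 2 8641/10000
DF(2y) is solved at step 4

step 1 [0.5y] zero: DF = P = 4809/5000 ≈ 0.961800
step 2 [1y] swap r/2=296/9513: DF=(1 − 296/9513·(0.961800))/(1+296/9513) = 588/625 ≈ 0.940800
step 3 [1.5y] zero: DF = P = 9031/10000 ≈ 0.903100
step 4 [2y] swap r/2=1359/36698: DF=(1 − 1359/36698·(0.961800+0.940800+0.903100))/(1+1359/36698) = 8641/10000 ≈ 0.864100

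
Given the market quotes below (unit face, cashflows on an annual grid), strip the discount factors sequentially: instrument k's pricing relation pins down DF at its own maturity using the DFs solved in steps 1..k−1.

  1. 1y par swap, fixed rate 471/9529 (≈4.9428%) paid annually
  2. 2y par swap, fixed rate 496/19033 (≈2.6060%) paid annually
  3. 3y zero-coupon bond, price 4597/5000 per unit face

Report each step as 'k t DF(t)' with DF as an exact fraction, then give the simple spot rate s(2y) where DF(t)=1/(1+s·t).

1 1 9529/10000
2 2 594/625
3 3 4597/5000
s(2y) = (1/(594/625) − 1)/(2) = 31/1188 ≈ 2.6094%

step 1 [1y] swap r/1=471/9529: DF=(1 − 471/9529·(0))/(1+471/9529) = 9529/10000 ≈ 0.952900
step 2 [2y] swap r/1=496/19033: DF=(1 − 496/19033·(0.952900))/(1+496/19033) = 594/625 ≈ 0.950400
step 3 [3y] zero: DF = P = 4597/5000 ≈ 0.919400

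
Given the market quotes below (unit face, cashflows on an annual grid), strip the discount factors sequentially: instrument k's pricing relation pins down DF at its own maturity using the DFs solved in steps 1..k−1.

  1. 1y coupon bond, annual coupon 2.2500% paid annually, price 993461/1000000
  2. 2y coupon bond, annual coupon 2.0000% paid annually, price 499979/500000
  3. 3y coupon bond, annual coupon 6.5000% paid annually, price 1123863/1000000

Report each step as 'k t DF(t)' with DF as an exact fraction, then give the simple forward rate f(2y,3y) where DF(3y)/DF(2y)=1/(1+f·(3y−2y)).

1 1 2429/2500
2 2 9613/10000
3 3 9373/10000
f(2y,3y) = ((9613/10000)/(9373/10000) − 1)/(1) = 240/9373 ≈ 2.5605%

step 1 [1y] bond c/1=9/400: DF=(993461/1000000 − 9/400·(0))/(1+9/400) = 2429/2500 ≈ 0.971600
step 2 [2y] bond c/1=1/50: DF=(499979/500000 − 1/50·(0.971600))/(1+1/50) = 9613/10000 ≈ 0.961300
step 3 [3y] bond c/1=13/200: DF=(1123863/1000000 − 13/200·(0.971600+0.961300))/(1+13/200) = 9373/10000 ≈ 0.937300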